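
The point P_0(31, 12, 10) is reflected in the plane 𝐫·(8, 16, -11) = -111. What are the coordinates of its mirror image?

(15, -20, 32)

With n = (8, 16, -11), the signed offset is (n·P_0 − (-111))/|n|² = 441/441 = 1.
P_0' = P_0 − 2t·n = (31, 12, 10) − 2·(8, 16, -11) = (15, -20, 32).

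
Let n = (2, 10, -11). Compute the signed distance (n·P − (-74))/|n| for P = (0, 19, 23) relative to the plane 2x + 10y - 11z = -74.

11/15

n·P − (-74) = 11.
|n| = 15, so the signed distance is 11/15.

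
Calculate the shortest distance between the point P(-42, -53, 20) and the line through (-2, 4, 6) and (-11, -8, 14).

A direction vector is d = (-9, -12, 8).
AP = (-40, -57, 14), and AP × d = (-288, 194, -33).
|AP × d|² = 121669 and |d|² = 289, so the distance is √(121669/289) = √421.

√421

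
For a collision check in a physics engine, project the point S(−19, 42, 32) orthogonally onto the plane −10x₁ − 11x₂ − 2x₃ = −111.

(-29, 31, 30)

The perpendicular from S has direction n = (−10, −11, −2): r = (−19, 42, 32) + λ(−10, −11, −2).
Substitute into the plane: n·(S + λn) = -111 gives -336 + 225λ = -111, so λ = 1.
Foot = (−19, 42, 32) + 1·(−10, −11, −2) = (−29, 31, 30).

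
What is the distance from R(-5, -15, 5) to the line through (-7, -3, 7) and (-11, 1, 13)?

A direction vector is d = (-4, 4, 6).
AP = (2, -12, -2), and AP × d = (-64, -4, -40).
|AP × d|² = 5712 and |d|² = 68, so the distance is √(5712/68) = √84 = 2√21.

2√21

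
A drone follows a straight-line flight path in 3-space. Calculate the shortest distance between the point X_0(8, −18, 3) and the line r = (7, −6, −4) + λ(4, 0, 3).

Direction vector d = (4, 0, 3).
AP = (1, −12, 7), and AP × d = (−36, 25, 48).
|AP × d|² = 4225 and |d|² = 25, so the distance is √(4225/25) = √169 = 13.

13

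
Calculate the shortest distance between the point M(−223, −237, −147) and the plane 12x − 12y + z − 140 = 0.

n = (12, −12, 1); n·P − 140 = -119; |n| = 17; distance = 119/17 = 7.

7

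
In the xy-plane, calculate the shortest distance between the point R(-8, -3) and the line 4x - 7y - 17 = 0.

The normal to the line is n = (4, -7) with |n| = √65.
|n·R − 17| = |-11 − 17| = 28, so the distance is 28/√65 = 28√65/65.

28/√65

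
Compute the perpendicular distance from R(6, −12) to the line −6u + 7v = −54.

66/√85

The normal to the line is n = (−6, 7) with |n| = √85.
|n·R − (-54)| = |-120 − (-54)| = 66, so the distance is 66/√85 = 66√85/85.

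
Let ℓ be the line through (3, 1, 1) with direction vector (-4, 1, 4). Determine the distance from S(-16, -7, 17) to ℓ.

3√17

Direction vector d = (-4, 1, 4).
AP = (-19, -8, 16); AP·d = 132, |AP|² = 681, |d|² = 33.
distance² = |AP|² − (AP·d)²/|d|² = 681 − 17424/33 = 153, so the distance is 3√17.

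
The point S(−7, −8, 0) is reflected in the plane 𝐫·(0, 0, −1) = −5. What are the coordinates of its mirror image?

n = (0, 0, −1), |n|² = 1, n·S − (-5) = 5, so t = 5/1 = 5.
Foot F = S − 5·n = (−7, −8, 5); the reflection is 2F − S = (−7, −8, 10).

(-7, -8, 10)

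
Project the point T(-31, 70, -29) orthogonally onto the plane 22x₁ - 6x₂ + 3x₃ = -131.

(13, 58, -23)

n = (22, -6, 3), |n|² = 529, and n·T − (-131) = -1058.
t = -1058/529 = -2, so the foot is T − t·n = (-31, 70, -29) − (-2)·(22, -6, 3) = (13, 58, -23).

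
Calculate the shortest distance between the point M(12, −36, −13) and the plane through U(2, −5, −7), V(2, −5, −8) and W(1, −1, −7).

9√17/17

UV = (0, 0, −1) and UW = (−1, 4, 0), so a normal is n = UV × UW = (4, 1, 0).
Then n·(12, −36, −13) − 3 = 9.
|n| = √(16 + 1 + 0) = √17, so the distance is |9|/√17 = 9√17/17.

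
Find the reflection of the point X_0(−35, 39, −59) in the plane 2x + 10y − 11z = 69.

n = (2, 10, −11), |n|² = 225, n·X_0 − 69 = 900, so t = 900/225 = 4.
Foot F = X_0 − 4·n = (−43, −1, −15); the reflection is 2F − X_0 = (−51, −41, 29).

(-51, -41, 29)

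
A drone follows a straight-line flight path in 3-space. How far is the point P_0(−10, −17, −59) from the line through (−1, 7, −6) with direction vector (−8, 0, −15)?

Direction vector d = (−8, 0, −15).
AP = (−9, −24, −53); AP·d = 867, |AP|² = 3466, |d|² = 289.
distance² = |AP|² − (AP·d)²/|d|² = 3466 − 751689/289 = 865, so the distance is √865.

√865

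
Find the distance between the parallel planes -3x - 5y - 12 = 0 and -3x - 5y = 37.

Both planes have normal n = (-3, -5, 0), |n| = √34. Any point on the first plane is at distance |37 − 12|/|n| = 25/√34 = 25√34/34 from the second.

25/√34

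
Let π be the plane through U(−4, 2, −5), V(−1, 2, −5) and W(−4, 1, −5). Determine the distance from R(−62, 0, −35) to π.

UV = (3, 0, 0) and UW = (0, −1, 0), so a normal is n = UV × UW = (0, 0, −3).
Then n·(−62, 0, −35) − 15 = 90.
|n| = √(0 + 0 + 9) = 3, so the distance is |90|/3 = 30.

30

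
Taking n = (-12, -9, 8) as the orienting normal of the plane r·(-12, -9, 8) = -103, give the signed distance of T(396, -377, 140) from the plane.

n·T − (-103) = -136.
|n| = 17, so the signed distance is -136/17 = -8.

-8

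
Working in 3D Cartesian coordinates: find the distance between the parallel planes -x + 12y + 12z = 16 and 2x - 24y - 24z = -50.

9/17

Divide the second equation by -2 to match normals: -x + 12y + 12z = 25.
With common normal n = (-1, 12, 12) (|n| = 17), the distance is |16 − 25|/|n| = 9/17.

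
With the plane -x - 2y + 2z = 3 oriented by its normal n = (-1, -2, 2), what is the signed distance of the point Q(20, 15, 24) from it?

-5/3

n·Q − 3 = -5.
|n| = 3, so the signed distance is -5/3.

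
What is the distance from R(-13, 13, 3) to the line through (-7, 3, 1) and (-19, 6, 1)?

A direction vector is d = (-12, 3, 0).
AP = (-6, 10, 2), and AP × d = (-6, -24, 102).
|AP × d|² = 11016 and |d|² = 153, so the distance is √(11016/153) = √72 = 6√2.

6√2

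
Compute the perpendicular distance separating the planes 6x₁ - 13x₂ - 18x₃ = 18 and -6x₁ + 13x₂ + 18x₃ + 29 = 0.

11/23

Divide the second equation by -1 to match normals: 6x₁ - 13x₂ - 18x₃ = 29.
With common normal n = (6, -13, -18) (|n| = 23), the distance is |18 − 29|/|n| = 11/23.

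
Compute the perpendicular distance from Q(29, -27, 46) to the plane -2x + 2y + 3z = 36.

n = (-2, 2, 3); n·P − 36 = -10; |n| = √17; distance = 10/√17 = 10√17/17.

10/√17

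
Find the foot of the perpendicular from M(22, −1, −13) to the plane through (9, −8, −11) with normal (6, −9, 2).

(236/11, -2/11, -145/11)

The perpendicular from M has direction n = (6, −9, 2): r = (22, −1, −13) + λ(6, −9, 2).
Substitute into the plane: n·(M + λn) = 104 gives 115 + 121λ = 104, so λ = -1/11.
Foot = (22, −1, −13) + (-1/11)·(6, −9, 2) = (236/11, −2/11, −145/11).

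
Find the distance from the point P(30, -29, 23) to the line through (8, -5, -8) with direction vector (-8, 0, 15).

2√433

Direction vector d = (-8, 0, 15).
AP = (22, -24, 31); AP·d = 289, |AP|² = 2021, |d|² = 289.
distance² = |AP|² − (AP·d)²/|d|² = 2021 − 83521/289 = 1732, so the distance is 2√433.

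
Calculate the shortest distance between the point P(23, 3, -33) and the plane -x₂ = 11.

14

Normal vector n = (0, -1, 0), and n·(23, 3, -33) - 11 = -14.
|n| = √(0 + 1 + 0) = 1, so the distance is |-14|/1 = 14.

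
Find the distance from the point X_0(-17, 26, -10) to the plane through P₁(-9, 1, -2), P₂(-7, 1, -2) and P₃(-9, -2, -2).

P₁P₂ = (2, 0, 0) and P₁P₃ = (0, -3, 0), so a normal is n = P₁P₂ × P₁P₃ = (0, 0, -6).
n = (0, 0, -6); n·P − 12 = 48; |n| = 6; distance = 48/6 = 8.

8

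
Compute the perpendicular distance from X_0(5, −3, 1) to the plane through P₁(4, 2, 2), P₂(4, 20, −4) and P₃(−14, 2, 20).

5/√19

P₁P₂ = (0, 18, −6) and P₁P₃ = (−18, 0, 18), so a normal is n = P₁P₂ × P₁P₃ = (324, 108, 324).
d = |324·5 + 108·(-3) + 324·1 − 2160| / √(104976 + 11664 + 104976) = |-540| / (108√19) = 5√19/19.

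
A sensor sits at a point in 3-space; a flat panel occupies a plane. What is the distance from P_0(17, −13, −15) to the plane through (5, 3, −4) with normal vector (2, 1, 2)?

The plane has equation n·(r − (5, 3, −4)) = 0, i.e. n·r = 5.
Then n·(17, −13, −15) − 5 = −14.
|n| = √(4 + 1 + 4) = 3, so the distance is |-14|/3 = 14/3.

14/3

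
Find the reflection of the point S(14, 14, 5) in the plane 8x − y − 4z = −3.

With n = (8, −1, −4), the signed offset is (n·S − (-3))/|n|² = 81/81 = 1.
S' = S − 2t·n = (14, 14, 5) − 2·(8, −1, −4) = (−2, 16, 13).

(-2, 16, 13)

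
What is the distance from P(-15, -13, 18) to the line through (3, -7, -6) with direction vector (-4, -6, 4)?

Direction vector d = (-4, -6, 4).
AP = (-18, -6, 24); AP·d = 204, |AP|² = 936, |d|² = 68.
distance² = |AP|² − (AP·d)²/|d|² = 936 − 41616/68 = 324, so the distance is 18.

18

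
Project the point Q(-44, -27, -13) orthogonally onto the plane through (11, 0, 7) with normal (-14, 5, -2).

(-2, -42, -7)

The perpendicular from Q has direction n = (-14, 5, -2): r = (-44, -27, -13) + t(-14, 5, -2).
Substitute into the plane: n·(Q + tn) = -168 gives 507 + 225t = -168, so t = -3.
Foot = (-44, -27, -13) + (-3)·(-14, 5, -2) = (-2, -42, -7).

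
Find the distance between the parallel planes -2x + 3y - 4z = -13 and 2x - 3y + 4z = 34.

Divide the second equation by -1 to match normals: -2x + 3y - 4z = -34.
With common normal n = (-2, 3, -4) (|n| = √29), the distance is |(-13) − (-34)|/|n| = 21/√29 = 21√29/29.

21/√29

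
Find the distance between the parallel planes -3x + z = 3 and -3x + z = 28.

With common normal n = (-3, 0, 1) (|n| = √10), the distance is |3 − 28|/|n| = 25/√10 = 5√10/2.

25/√10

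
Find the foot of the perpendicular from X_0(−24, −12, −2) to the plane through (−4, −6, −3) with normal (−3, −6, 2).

n = (−3, −6, 2), |n|² = 49, and n·X_0 − 42 = 98.
t = 98/49 = 2, so the foot is X_0 − t·n = (−24, −12, −2) − 2·(−3, −6, 2) = (−18, 0, −6).

(-18, 0, -6)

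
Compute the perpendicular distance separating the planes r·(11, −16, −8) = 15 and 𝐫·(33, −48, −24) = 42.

1/21

Divide the second equation by 3 to match normals: 11x₁ − 16x₂ − 8x₃ = 14.
Both planes have normal n = (11, −16, −8), |n| = 21. Any point on the first plane is at distance |14 − 15|/|n| = 1/21 from the second.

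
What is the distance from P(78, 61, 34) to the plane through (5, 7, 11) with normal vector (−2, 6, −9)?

The plane has equation n·(r − (5, 7, 11)) = 0, i.e. n·r = -67.
Then n·(78, 61, 34) − (−67) = −29.
|n| = √(4 + 36 + 81) = 11, so the distance is |-29|/11 = 29/11.

29/11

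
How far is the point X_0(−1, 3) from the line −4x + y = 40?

33√17/17

The normal to the line is n = (−4, 1) with |n| = √17.
|n·X_0 − 40| = |7 − 40| = 33, so the distance is 33/√17.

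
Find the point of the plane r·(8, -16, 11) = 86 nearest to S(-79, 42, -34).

The perpendicular from S has direction n = (8, -16, 11): r = (-79, 42, -34) + μ(8, -16, 11).
Substitute into the plane: n·(S + μn) = 86 gives -1678 + 441μ = 86, so μ = 4.
Foot = (-79, 42, -34) + 4·(8, -16, 11) = (-47, -22, 10).

(-47, -22, 10)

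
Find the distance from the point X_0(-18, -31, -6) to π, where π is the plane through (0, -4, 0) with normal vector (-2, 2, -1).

4

The plane has equation n·(r − (0, -4, 0)) = 0, i.e. n·r = -8.
Then n·(-18, -31, -6) - (-8) = -12.
|n| = √(4 + 4 + 1) = 3, so the distance is |-12|/3 = 4.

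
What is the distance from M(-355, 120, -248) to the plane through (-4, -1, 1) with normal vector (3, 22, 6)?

The plane has equation n·(r − (-4, -1, 1)) = 0, i.e. n·r = -28.
n = (3, 22, 6); n·P − (-28) = 115; |n| = 23; distance = 115/23 = 5.

5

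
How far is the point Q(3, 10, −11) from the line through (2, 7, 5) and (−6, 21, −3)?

√185

A direction vector is d = (−8, 14, −8).
AP = (1, 3, −16), and AP × d = (200, 136, 38).
|AP × d|² = 59940 and |d|² = 324, so the distance is √(59940/324) = √185.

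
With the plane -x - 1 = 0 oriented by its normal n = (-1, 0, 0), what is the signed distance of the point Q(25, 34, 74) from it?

-26

n·Q − 1 = -26.
|n| = 1, so the signed distance is -26/1 = -26.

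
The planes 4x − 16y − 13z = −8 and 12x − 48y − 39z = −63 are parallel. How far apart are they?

Divide the second equation by 3 to match normals: 4x − 16y − 13z = -21.
With common normal n = (4, −16, −13) (|n| = 21), the distance is |(-8) − (-21)|/|n| = 13/21.

13/21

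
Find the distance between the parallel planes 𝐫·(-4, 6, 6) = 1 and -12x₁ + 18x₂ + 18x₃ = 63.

5√22/11

Divide the second equation by 3 to match normals: -4x₁ + 6x₂ + 6x₃ = 21.
With common normal n = (-4, 6, 6) (|n| = 2√22), the distance is |1 − 21|/|n| = 20/(2√22) = 10/√22.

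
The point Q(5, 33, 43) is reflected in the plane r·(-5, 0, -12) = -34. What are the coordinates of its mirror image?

n = (-5, 0, -12), |n|² = 169, n·Q − (-34) = -507, so t = -507/169 = -3.
Foot F = Q − (-3)·n = (-10, 33, 7); the reflection is 2F − Q = (-25, 33, -29).

(-25, 33, -29)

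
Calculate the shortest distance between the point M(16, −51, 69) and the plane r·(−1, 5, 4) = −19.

24/√42

d = |(-1)·16 + 5·(-51) + 4·69 − (-19)| / √(1 + 25 + 16) = |24| / √42 = 4√42/7.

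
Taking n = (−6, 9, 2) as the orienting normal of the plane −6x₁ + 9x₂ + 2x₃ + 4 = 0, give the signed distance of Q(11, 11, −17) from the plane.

n·Q − (-4) = 3.
|n| = 11, so the signed distance is 3/11.

3/11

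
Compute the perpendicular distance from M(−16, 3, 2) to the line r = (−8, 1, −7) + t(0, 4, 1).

2√33

Direction vector d = (0, 4, 1).
AP = (−8, 2, 9); AP·d = 17, |AP|² = 149, |d|² = 17.
distance² = |AP|² − (AP·d)²/|d|² = 149 − 289/17 = 132, so the distance is 2√33.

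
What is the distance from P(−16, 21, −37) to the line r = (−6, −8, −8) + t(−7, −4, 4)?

27√2

Direction vector d = (−7, −4, 4).
AP = (−10, 29, −29), and AP × d = (0, 243, 243).
|AP × d|² = 118098 and |d|² = 81, so the distance is √(118098/81) = √1458 = 27√2.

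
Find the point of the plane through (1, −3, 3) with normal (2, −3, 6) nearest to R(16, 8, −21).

n = (2, −3, 6), |n|² = 49, and n·R − 29 = -147.
t = -147/49 = -3, so the foot is R − t·n = (16, 8, −21) − (-3)·(2, −3, 6) = (22, −1, −3).

(22, -1, -3)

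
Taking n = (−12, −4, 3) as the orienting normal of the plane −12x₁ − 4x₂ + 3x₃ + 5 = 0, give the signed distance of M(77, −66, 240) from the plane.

5

n·M − (-5) = 65.
|n| = 13, so the signed distance is 65/13 = 5.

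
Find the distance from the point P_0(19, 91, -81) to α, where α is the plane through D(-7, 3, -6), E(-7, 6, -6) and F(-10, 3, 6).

29√17/17

DE = (0, 3, 0) and DF = (-3, 0, 12), so a normal is n = DE × DF = (36, 0, 9).
Then n·(19, 91, -81) - (-306) = 261.
|n| = √(1296 + 0 + 81) = 9√17, so the distance is |261|/(9√17) = 29√17/17.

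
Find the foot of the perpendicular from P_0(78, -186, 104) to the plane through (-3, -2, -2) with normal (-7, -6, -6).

(795/11, -2100/11, 1090/11)

The perpendicular from P_0 has direction n = (-7, -6, -6): r = (78, -186, 104) + λ(-7, -6, -6).
Substitute into the plane: n·(P_0 + λn) = 45 gives -54 + 121λ = 45, so λ = 9/11.
Foot = (78, -186, 104) + (9/11)·(-7, -6, -6) = (795/11, -2100/11, 1090/11).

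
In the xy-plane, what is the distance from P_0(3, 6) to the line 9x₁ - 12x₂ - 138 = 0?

61/5

d = |9·3 + (-12)·6 − 138| / √(81 + 144) = |-183|/15 = 61/5.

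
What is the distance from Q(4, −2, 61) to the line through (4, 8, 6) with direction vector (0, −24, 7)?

Direction vector d = (0, −24, 7).
AP = (0, −10, 55); AP·d = 625, |AP|² = 3125, |d|² = 625.
distance² = |AP|² − (AP·d)²/|d|² = 3125 − 390625/625 = 2500, so the distance is 50.

50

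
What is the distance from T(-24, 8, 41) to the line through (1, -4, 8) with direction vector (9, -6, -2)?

√769

Direction vector d = (9, -6, -2).
AP = (-25, 12, 33); AP·d = -363, |AP|² = 1858, |d|² = 121.
distance² = |AP|² − (AP·d)²/|d|² = 1858 − 131769/121 = 769, so the distance is √769.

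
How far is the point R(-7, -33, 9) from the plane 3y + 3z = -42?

n = (0, 3, 3); n·P − (-42) = -30; |n| = 3√2; distance = 30/(3√2) = 5√2.

5√2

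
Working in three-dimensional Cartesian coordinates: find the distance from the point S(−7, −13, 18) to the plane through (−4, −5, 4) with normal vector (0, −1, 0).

8

The plane has equation n·(r − (−4, −5, 4)) = 0, i.e. n·r = 5.
n = (0, −1, 0); n·P − 5 = 8; |n| = 1; distance = 8/1 = 8.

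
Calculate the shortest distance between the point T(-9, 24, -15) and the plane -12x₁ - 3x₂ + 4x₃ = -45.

Normal vector n = (-12, -3, 4), and n·(-9, 24, -15) - (-45) = 21.
|n| = √(144 + 9 + 16) = 13, so the distance is |21|/13 = 21/13.

21/13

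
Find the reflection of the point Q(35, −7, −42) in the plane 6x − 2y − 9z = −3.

n = (6, −2, −9), |n|² = 121, n·Q − (-3) = 605, so t = 605/121 = 5.
Foot F = Q − 5·n = (5, 3, 3); the reflection is 2F − Q = (−25, 13, 48).

(-25, 13, 48)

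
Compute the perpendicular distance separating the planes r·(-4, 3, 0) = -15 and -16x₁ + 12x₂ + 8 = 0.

Divide the second equation by 4 to match normals: -4x₁ + 3x₂ = -2.
With common normal n = (-4, 3, 0) (|n| = 5), the distance is |(-15) − (-2)|/|n| = 13/5.

13/5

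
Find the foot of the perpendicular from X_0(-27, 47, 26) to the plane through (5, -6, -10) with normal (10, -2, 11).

(-77/3, 701/15, 412/15)

The perpendicular from X_0 has direction n = (10, -2, 11): r = (-27, 47, 26) + λ(10, -2, 11).
Substitute into the plane: n·(X_0 + λn) = -48 gives -78 + 225λ = -48, so λ = 2/15.
Foot = (-27, 47, 26) + (2/15)·(10, -2, 11) = (-77/3, 701/15, 412/15).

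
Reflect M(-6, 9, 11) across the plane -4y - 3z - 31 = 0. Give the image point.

With n = (0, -4, -3), the signed offset is (n·M − 31)/|n|² = -100/25 = -4.
M' = M − 2t·n = (-6, 9, 11) − (-8)·(0, -4, -3) = (-6, -23, -13).

(-6, -23, -13)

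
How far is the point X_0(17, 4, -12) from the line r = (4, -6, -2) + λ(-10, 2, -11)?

3√41

Direction vector d = (-10, 2, -11).
AP = (13, 10, -10); AP·d = 0, |AP|² = 369, |d|² = 225.
distance² = |AP|² − (AP·d)²/|d|² = 369 − 0/225 = 369, so the distance is 3√41.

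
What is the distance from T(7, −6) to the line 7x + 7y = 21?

√2

d = |7·7 + 7·(-6) − 21| / √(49 + 49) = |-14|/(7√2) = √2.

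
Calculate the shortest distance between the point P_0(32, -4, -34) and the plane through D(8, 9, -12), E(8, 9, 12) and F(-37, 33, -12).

DE = (0, 0, 24) and DF = (-45, 24, 0), so a normal is n = DE × DF = (-576, -1080, 0).
d = |(-576)·32 + (-1080)·(-4) − (-14328)| / √(331776 + 1166400 + 0) = |216| / 1224 = 3/17.

3/17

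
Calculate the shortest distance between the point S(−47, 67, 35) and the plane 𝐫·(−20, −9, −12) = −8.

3

Normal vector n = (−20, −9, −12), and n·(−47, 67, 35) − (−8) = −75.
|n| = √(400 + 81 + 144) = 25, so the distance is |-75|/25 = 3.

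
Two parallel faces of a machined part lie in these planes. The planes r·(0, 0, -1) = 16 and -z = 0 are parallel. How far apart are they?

16

Both planes have normal n = (0, 0, -1), |n| = 1. Any point on the first plane is at distance |0 − 16|/|n| = 16/1 = 16 from the second.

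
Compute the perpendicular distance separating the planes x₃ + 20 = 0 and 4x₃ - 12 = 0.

Divide the second equation by 4 to match normals: x₃ = 3.
With common normal n = (0, 0, 1) (|n| = 1), the distance is |(-20) − 3|/|n| = 23/1 = 23.

23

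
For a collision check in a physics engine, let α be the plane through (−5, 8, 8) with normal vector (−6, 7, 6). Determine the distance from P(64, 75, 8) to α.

The plane has equation n·(r − (−5, 8, 8)) = 0, i.e. n·r = 134.
n = (−6, 7, 6); n·P − 134 = 55; |n| = 11; distance = 55/11 = 5.

5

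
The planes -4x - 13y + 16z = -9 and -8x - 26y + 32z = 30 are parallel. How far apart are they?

Divide the second equation by 2 to match normals: -4x - 13y + 16z = 15.
With common normal n = (-4, -13, 16) (|n| = 21), the distance is |(-9) − 15|/|n| = 24/21 = 8/7.

8/7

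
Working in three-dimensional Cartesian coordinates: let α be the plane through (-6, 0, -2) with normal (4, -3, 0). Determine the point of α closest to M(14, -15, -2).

n = (4, -3, 0), |n|² = 25, and n·M − (-24) = 125.
t = 125/25 = 5, so the foot is M − t·n = (14, -15, -2) − 5·(4, -3, 0) = (-6, 0, -2).

(-6, 0, -2)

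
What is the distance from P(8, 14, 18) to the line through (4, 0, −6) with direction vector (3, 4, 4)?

2√33

Direction vector d = (3, 4, 4).
AP = (4, 14, 24); AP·d = 164, |AP|² = 788, |d|² = 41.
distance² = |AP|² − (AP·d)²/|d|² = 788 − 26896/41 = 132, so the distance is 2√33.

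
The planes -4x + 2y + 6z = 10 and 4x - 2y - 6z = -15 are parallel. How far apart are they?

5/(2√14)

Divide the second equation by -1 to match normals: -4x + 2y + 6z = 15.
Both planes have normal n = (-4, 2, 6), |n| = 2√14. Any point on the first plane is at distance |15 − 10|/|n| = 5/(2√14) from the second.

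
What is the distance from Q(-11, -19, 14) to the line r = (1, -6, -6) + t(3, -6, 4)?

√469

Direction vector d = (3, -6, 4).
AP = (-12, -13, 20), and AP × d = (68, 108, 111).
|AP × d|² = 28609 and |d|² = 61, so the distance is √(28609/61) = √469.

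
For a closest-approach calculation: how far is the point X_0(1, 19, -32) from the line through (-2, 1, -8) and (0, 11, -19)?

A direction vector is d = (2, 10, -11).
AP = (3, 18, -24); AP·d = 450, |AP|² = 909, |d|² = 225.
distance² = |AP|² − (AP·d)²/|d|² = 909 − 202500/225 = 9, so the distance is 3.

3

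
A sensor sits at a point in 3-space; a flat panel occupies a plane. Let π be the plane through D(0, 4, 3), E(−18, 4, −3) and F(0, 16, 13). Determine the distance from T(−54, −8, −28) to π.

18√65/65

DE = (−18, 0, −6) and DF = (0, 12, 10), so a normal is n = DE × DF = (72, 180, −216).
n = (72, 180, −216); n·P − 72 = 648; |n| = 36√65; distance = 648/(36√65) = 18√65/65.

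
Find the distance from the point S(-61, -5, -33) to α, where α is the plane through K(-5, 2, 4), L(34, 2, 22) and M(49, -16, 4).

19/23

KL = (39, 0, 18) and KM = (54, -18, 0), so a normal is n = KL × KM = (324, 972, -702).
Then n·(-61, -5, -33) - (-2484) = 1026.
|n| = √(104976 + 944784 + 492804) = 1242, so the distance is |1026|/1242 = 19/23.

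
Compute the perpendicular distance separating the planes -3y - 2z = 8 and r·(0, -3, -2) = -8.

16/√13

With common normal n = (0, -3, -2) (|n| = √13), the distance is |8 − (-8)|/|n| = 16/√13.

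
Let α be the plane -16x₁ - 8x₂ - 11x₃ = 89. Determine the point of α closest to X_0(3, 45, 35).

The perpendicular from X_0 has direction n = (-16, -8, -11): r = (3, 45, 35) + μ(-16, -8, -11).
Substitute into the plane: n·(X_0 + μn) = 89 gives -793 + 441μ = 89, so μ = 2.
Foot = (3, 45, 35) + 2·(-16, -8, -11) = (-29, 29, 13).

(-29, 29, 13)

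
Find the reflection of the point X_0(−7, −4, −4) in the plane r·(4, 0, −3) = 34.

(9, -4, -16)

n = (4, 0, −3), |n|² = 25, n·X_0 − 34 = -50, so t = -50/25 = -2.
Foot F = X_0 − (-2)·n = (1, −4, −10); the reflection is 2F − X_0 = (9, −4, −16).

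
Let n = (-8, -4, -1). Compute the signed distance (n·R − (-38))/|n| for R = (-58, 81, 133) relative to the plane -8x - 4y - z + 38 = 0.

n·R − (-38) = 45.
|n| = 9, so the signed distance is 45/9 = 5.

5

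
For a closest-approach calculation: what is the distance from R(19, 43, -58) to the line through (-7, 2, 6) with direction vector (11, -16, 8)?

Direction vector d = (11, -16, 8).
AP = (26, 41, -64); AP·d = -882, |AP|² = 6453, |d|² = 441.
distance² = |AP|² − (AP·d)²/|d|² = 6453 − 777924/441 = 4689, so the distance is 3√521.

3√521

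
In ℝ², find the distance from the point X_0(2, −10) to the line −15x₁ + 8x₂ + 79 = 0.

31/17

d = |(-15)·2 + 8·(-10) − (-79)| / √(225 + 64) = |-31|/17 = 31/17.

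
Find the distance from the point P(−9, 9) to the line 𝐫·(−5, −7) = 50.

d = |(-5)·(-9) + (-7)·9 − 50| / √(25 + 49) = |-68|/√74 = 34√74/37.

34√74/37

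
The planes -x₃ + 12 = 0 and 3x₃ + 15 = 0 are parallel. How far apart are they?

Divide the second equation by -3 to match normals: -x₃ = 5.
With common normal n = (0, 0, -1) (|n| = 1), the distance is |(-12) − 5|/|n| = 17/1 = 17.

17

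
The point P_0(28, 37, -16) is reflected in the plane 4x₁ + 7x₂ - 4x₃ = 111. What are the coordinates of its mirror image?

(-4, -19, 16)

With n = (4, 7, -4), the signed offset is (n·P_0 − 111)/|n|² = 324/81 = 4.
P_0' = P_0 − 2t·n = (28, 37, -16) − 8·(4, 7, -4) = (-4, -19, 16).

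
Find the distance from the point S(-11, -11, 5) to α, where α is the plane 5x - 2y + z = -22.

Normal vector n = (5, -2, 1), and n·(-11, -11, 5) - (-22) = -6.
|n| = √(25 + 4 + 1) = √30, so the distance is |-6|/√30 = √30/5.

√30/5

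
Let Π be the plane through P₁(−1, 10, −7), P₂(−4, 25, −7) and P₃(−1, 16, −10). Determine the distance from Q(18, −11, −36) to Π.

P₁P₂ = (−3, 15, 0) and P₁P₃ = (0, 6, −3), so a normal is n = P₁P₂ × P₁P₃ = (−45, −9, −18).
d = |(-45)·18 + (-9)·(-11) + (-18)·(-36) − 81| / √(2025 + 81 + 324) = |-144| / (9√30) = 16/√30.

16/√30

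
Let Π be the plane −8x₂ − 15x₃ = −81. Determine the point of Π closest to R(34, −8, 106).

(34, -48, 31)

The perpendicular from R has direction n = (0, −8, −15): r = (34, −8, 106) + μ(0, −8, −15).
Substitute into the plane: n·(R + μn) = -81 gives -1526 + 289μ = -81, so μ = 5.
Foot = (34, −8, 106) + 5·(0, −8, −15) = (34, −48, 31).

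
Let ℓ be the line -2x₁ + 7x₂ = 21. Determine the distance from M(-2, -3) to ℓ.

The normal to the line is n = (-2, 7) with |n| = √53.
|n·M − 21| = |-17 − 21| = 38, so the distance is 38/√53.

38√53/53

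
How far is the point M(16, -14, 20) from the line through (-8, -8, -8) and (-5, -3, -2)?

√766

A direction vector is d = (3, 5, 6).
AP = (24, -6, 28), and AP × d = (-176, -60, 138).
|AP × d|² = 53620 and |d|² = 70, so the distance is √(53620/70) = √766.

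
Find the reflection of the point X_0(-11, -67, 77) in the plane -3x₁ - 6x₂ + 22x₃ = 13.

n = (-3, -6, 22), |n|² = 529, n·X_0 − 13 = 2116, so t = 2116/529 = 4.
Foot F = X_0 − 4·n = (1, -43, -11); the reflection is 2F − X_0 = (13, -19, -99).

(13, -19, -99)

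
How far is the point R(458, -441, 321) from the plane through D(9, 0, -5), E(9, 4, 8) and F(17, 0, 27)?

7

DE = (0, 4, 13) and DF = (8, 0, 32), so a normal is n = DE × DF = (128, 104, -32).
Then n·(458, -441, 321) - 1312 = 1176.
|n| = √(16384 + 10816 + 1024) = 168, so the distance is |1176|/168 = 7.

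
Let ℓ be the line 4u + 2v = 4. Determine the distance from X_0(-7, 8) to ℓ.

d = |4·(-7) + 2·8 − 4| / √(16 + 4) = |-16|/(2√5) = 8√5/5.

8√5/5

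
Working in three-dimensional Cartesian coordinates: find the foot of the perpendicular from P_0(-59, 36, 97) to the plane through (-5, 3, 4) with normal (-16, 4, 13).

n = (-16, 4, 13), |n|² = 441, and n·P_0 − 144 = 2205.
t = 2205/441 = 5, so the foot is P_0 − t·n = (-59, 36, 97) − 5·(-16, 4, 13) = (21, 16, 32).

(21, 16, 32)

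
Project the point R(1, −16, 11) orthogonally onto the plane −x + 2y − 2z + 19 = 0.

n = (−1, 2, −2), |n|² = 9, and n·R − (-19) = -36.
t = -36/9 = -4, so the foot is R − t·n = (1, −16, 11) − (-4)·(−1, 2, −2) = (−3, −8, 3).

(-3, -8, 3)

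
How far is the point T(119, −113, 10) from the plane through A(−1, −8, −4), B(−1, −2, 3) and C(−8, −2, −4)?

9

AB = (0, 6, 7) and AC = (−7, 6, 0), so a normal is n = AB × AC = (−42, −49, 42).
Then n·(119, −113, 10) − 266 = 693.
|n| = √(1764 + 2401 + 1764) = 77, so the distance is |693|/77 = 9.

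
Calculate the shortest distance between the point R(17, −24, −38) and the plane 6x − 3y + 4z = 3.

Normal vector n = (6, −3, 4), and n·(17, −24, −38) − 3 = 19.
|n| = √(36 + 9 + 16) = √61, so the distance is |19|/√61 = 19/√61.

19√61/61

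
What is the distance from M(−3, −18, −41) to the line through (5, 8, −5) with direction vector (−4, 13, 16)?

4√17

Direction vector d = (−4, 13, 16).
AP = (−8, −26, −36), and AP × d = (52, 272, −208).
|AP × d|² = 119952 and |d|² = 441, so the distance is √(119952/441) = √272 = 4√17.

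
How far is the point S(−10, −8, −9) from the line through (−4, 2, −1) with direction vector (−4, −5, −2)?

2√5

Direction vector d = (−4, −5, −2).
AP = (−6, −10, −8); AP·d = 90, |AP|² = 200, |d|² = 45.
distance² = |AP|² − (AP·d)²/|d|² = 200 − 8100/45 = 20, so the distance is 2√5.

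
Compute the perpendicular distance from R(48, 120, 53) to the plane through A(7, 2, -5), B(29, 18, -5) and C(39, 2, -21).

AB = (22, 16, 0) and AC = (32, 0, -16), so a normal is n = AB × AC = (-256, 352, -512).
n = (-256, 352, -512); n·P − 1472 = 1344; |n| = 672; distance = 1344/672 = 2.

2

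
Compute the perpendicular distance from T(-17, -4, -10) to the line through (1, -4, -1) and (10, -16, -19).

A direction vector is d = (9, -12, -18).
AP = (-18, 0, -9), and AP × d = (-108, -405, 216).
|AP × d|² = 222345 and |d|² = 549, so the distance is √(222345/549) = √405 = 9√5.

9√5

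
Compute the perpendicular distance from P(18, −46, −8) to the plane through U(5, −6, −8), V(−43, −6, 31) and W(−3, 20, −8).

3/7

UV = (−48, 0, 39) and UW = (−8, 26, 0), so a normal is n = UV × UW = (−1014, −312, −1248).
d = |(-1014)·18 + (-312)·(-46) + (-1248)·(-8) − 6786| / √(1028196 + 97344 + 1557504) = |-702| / 1638 = 3/7.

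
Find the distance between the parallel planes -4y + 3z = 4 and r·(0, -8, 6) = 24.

Divide the second equation by 2 to match normals: -4y + 3z = 12.
With common normal n = (0, -4, 3) (|n| = 5), the distance is |4 − 12|/|n| = 8/5.

8/5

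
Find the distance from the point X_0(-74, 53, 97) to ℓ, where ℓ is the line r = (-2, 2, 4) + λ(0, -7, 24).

3√1201

Direction vector d = (0, -7, 24).
AP = (-72, 51, 93), and AP × d = (1875, 1728, 504).
|AP × d|² = 6755625 and |d|² = 625, so the distance is √(6755625/625) = √10809 = 3√1201.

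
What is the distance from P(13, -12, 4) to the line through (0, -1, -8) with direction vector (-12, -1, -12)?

Direction vector d = (-12, -1, -12).
AP = (13, -11, 12); AP·d = -289, |AP|² = 434, |d|² = 289.
distance² = |AP|² − (AP·d)²/|d|² = 434 − 83521/289 = 145, so the distance is √145.

√145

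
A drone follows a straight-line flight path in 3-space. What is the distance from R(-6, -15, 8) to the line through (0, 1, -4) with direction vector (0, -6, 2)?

Direction vector d = (0, -6, 2).
AP = (-6, -16, 12), and AP × d = (40, 12, 36).
|AP × d|² = 3040 and |d|² = 40, so the distance is √(3040/40) = √76 = 2√19.

2√19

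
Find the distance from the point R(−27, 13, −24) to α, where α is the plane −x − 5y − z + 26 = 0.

4/√3

Normal vector n = (−1, −5, −1), and n·(−27, 13, −24) − (−26) = 12.
|n| = √(1 + 25 + 1) = 3√3, so the distance is |12|/(3√3) = 4√3/3.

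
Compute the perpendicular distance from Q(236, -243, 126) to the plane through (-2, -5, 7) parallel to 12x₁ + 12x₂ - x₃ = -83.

Parallel planes share the normal n = (12, 12, -1); since (-2, -5, 7) lies on the plane, its equation is 12x₁ + 12x₂ - x₃ = -91.
Then n·(236, -243, 126) - (-91) = -119.
|n| = √(144 + 144 + 1) = 17, so the distance is |-119|/17 = 7.

7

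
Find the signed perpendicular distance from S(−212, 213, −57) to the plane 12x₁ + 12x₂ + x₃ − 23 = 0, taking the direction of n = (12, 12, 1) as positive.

n·S − 23 = -68.
|n| = 17, so the signed distance is -68/17 = -4.

-4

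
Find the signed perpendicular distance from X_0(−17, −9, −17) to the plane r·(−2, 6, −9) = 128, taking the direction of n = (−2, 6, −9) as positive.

5/11

n·X_0 − 128 = 5.
|n| = 11, so the signed distance is 5/11.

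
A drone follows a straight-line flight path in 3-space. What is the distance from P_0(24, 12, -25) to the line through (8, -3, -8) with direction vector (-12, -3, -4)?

√601

Direction vector d = (-12, -3, -4).
AP = (16, 15, -17), and AP × d = (-111, 268, 132).
|AP × d|² = 101569 and |d|² = 169, so the distance is √(101569/169) = √601.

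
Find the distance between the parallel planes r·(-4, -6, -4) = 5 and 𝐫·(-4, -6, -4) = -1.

Both planes have normal n = (-4, -6, -4), |n| = 2√17. Any point on the first plane is at distance |(-1) − 5|/|n| = 6/(2√17) = 3/√17 from the second.

3√17/17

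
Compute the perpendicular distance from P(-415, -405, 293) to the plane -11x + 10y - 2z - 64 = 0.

Normal vector n = (-11, 10, -2), and n·(-415, -405, 293) - 64 = -135.
|n| = √(121 + 100 + 4) = 15, so the distance is |-135|/15 = 9.

9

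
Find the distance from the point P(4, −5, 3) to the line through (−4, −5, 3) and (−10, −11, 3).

A direction vector is d = (−6, −6, 0).
AP = (8, 0, 0); AP·d = -48, |AP|² = 64, |d|² = 72.
distance² = |AP|² − (AP·d)²/|d|² = 64 − 2304/72 = 32, so the distance is 4√2.

4√2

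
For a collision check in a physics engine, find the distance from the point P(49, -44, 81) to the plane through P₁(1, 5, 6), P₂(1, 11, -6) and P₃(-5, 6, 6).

21√46/46

P₁P₂ = (0, 6, -12) and P₁P₃ = (-6, 1, 0), so a normal is n = P₁P₂ × P₁P₃ = (12, 72, 36).
Then n·(49, -44, 81) - 588 = -252.
|n| = √(144 + 5184 + 1296) = 12√46, so the distance is |-252|/(12√46) = 21/√46.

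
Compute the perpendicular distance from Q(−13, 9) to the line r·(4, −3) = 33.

The normal to the line is n = (4, −3) with |n| = 5.
|n·Q − 33| = |-79 − 33| = 112, so the distance is 112/5.

112/5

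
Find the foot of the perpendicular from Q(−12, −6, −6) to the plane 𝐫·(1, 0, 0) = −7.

n = (1, 0, 0), |n|² = 1, and n·Q − (-7) = -5.
t = -5/1 = -5, so the foot is Q − t·n = (−12, −6, −6) − (-5)·(1, 0, 0) = (−7, −6, −6).

(-7, -6, -6)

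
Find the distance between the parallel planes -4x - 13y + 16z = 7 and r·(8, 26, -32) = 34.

Divide the second equation by -2 to match normals: -4x - 13y + 16z = -17.
With common normal n = (-4, -13, 16) (|n| = 21), the distance is |7 − (-17)|/|n| = 24/21 = 8/7.

8/7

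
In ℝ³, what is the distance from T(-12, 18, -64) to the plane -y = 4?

n = (0, -1, 0); n·P − 4 = -22; |n| = 1; distance = 22/1 = 22.

22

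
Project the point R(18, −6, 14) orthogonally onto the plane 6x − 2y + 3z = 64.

n = (6, −2, 3), |n|² = 49, and n·R − 64 = 98.
t = 98/49 = 2, so the foot is R − t·n = (18, −6, 14) − 2·(6, −2, 3) = (6, −2, 8).

(6, -2, 8)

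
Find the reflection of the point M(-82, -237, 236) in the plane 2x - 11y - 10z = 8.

(-250/3, -689/3, 728/3)

With n = (2, -11, -10), the signed offset is (n·M − 8)/|n|² = 75/225 = 1/3.
M' = M − 2t·n = (-82, -237, 236) − (2/3)·(2, -11, -10) = (-250/3, -689/3, 728/3).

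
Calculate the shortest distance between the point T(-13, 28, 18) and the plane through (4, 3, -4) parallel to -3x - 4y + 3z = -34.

√34/2

Parallel planes share the normal n = (-3, -4, 3); since (4, 3, -4) lies on the plane, its equation is -3x - 4y + 3z = -36.
n = (-3, -4, 3); n·P − (-36) = 17; |n| = √34; distance = 17/√34 = √34/2.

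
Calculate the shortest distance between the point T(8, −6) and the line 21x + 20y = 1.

The normal to the line is n = (21, 20) with |n| = 29.
|n·T − 1| = |48 − 1| = 47, so the distance is 47/29.

47/29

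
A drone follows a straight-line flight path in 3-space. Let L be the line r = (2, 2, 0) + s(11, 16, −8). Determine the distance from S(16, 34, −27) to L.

Direction vector d = (11, 16, −8).
AP = (14, 32, −27), and AP × d = (176, −185, −128).
|AP × d|² = 81585 and |d|² = 441, so the distance is √(81585/441) = √185.

√185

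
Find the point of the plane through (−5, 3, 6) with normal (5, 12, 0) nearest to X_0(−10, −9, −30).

The perpendicular from X_0 has direction n = (5, 12, 0): r = (−10, −9, −30) + μ(5, 12, 0).
Substitute into the plane: n·(X_0 + μn) = 11 gives -158 + 169μ = 11, so μ = 1.
Foot = (−10, −9, −30) + 1·(5, 12, 0) = (−5, 3, −30).

(-5, 3, -30)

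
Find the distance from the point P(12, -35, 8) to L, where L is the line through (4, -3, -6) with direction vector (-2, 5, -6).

2√61

Direction vector d = (-2, 5, -6).
AP = (8, -32, 14), and AP × d = (122, 20, -24).
|AP × d|² = 15860 and |d|² = 65, so the distance is √(15860/65) = √244 = 2√61.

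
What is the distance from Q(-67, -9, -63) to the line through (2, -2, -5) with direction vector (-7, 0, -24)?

Direction vector d = (-7, 0, -24).
AP = (-69, -7, -58); AP·d = 1875, |AP|² = 8174, |d|² = 625.
distance² = |AP|² − (AP·d)²/|d|² = 8174 − 3515625/625 = 2549, so the distance is √2549.

√2549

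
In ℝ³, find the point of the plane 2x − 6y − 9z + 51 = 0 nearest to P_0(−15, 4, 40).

The perpendicular from P_0 has direction n = (2, −6, −9): r = (−15, 4, 40) + μ(2, −6, −9).
Substitute into the plane: n·(P_0 + μn) = -51 gives -414 + 121μ = -51, so μ = 3.
Foot = (−15, 4, 40) + 3·(2, −6, −9) = (−9, −14, 13).

(-9, -14, 13)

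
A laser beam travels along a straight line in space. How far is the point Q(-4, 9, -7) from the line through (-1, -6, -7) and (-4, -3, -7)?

A direction vector is d = (-3, 3, 0).
AP = (-3, 15, 0), and AP × d = (0, 0, 36).
|AP × d|² = 1296 and |d|² = 18, so the distance is √(1296/18) = √72 = 6√2.

6√2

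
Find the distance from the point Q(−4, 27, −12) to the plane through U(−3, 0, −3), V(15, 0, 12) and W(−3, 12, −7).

UV = (18, 0, 15) and UW = (0, 12, −4), so a normal is n = UV × UW = (−180, 72, 216).
Then n·(−4, 27, −12) − (−108) = 180.
|n| = √(32400 + 5184 + 46656) = 36√65, so the distance is |180|/(36√65) = 5/√65.

5/√65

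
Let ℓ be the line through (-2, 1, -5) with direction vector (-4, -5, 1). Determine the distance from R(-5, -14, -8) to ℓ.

5√3

Direction vector d = (-4, -5, 1).
AP = (-3, -15, -3), and AP × d = (-30, 15, -45).
|AP × d|² = 3150 and |d|² = 42, so the distance is √(3150/42) = √75 = 5√3.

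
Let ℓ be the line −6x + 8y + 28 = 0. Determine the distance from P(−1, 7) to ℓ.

The normal to the line is n = (−6, 8) with |n| = 10.
|n·P − (-28)| = |62 − (-28)| = 90, so the distance is 90/10 = 9.

9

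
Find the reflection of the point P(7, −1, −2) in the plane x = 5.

(3, -1, -2)

n = (1, 0, 0), |n|² = 1, n·P − 5 = 2, so t = 2/1 = 2.
Foot F = P − 2·n = (5, −1, −2); the reflection is 2F − P = (3, −1, −2).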